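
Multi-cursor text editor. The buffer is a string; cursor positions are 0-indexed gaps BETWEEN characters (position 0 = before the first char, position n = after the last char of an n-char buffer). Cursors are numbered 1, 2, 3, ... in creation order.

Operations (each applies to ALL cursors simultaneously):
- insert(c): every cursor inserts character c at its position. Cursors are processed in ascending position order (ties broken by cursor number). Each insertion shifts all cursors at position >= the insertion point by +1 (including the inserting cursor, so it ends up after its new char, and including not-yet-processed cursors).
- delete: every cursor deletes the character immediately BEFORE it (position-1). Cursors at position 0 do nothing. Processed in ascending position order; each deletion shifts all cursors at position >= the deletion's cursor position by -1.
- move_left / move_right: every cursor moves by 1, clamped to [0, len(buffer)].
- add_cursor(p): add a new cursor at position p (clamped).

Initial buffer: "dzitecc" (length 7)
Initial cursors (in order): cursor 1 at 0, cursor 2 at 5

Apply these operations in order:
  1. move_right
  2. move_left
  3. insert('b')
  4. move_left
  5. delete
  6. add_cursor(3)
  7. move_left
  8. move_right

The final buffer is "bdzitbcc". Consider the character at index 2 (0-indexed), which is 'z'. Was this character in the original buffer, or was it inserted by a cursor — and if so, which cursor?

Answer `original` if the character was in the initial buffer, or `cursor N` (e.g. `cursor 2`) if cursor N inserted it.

Answer: original

Derivation:
After op 1 (move_right): buffer="dzitecc" (len 7), cursors c1@1 c2@6, authorship .......
After op 2 (move_left): buffer="dzitecc" (len 7), cursors c1@0 c2@5, authorship .......
After op 3 (insert('b')): buffer="bdzitebcc" (len 9), cursors c1@1 c2@7, authorship 1.....2..
After op 4 (move_left): buffer="bdzitebcc" (len 9), cursors c1@0 c2@6, authorship 1.....2..
After op 5 (delete): buffer="bdzitbcc" (len 8), cursors c1@0 c2@5, authorship 1....2..
After op 6 (add_cursor(3)): buffer="bdzitbcc" (len 8), cursors c1@0 c3@3 c2@5, authorship 1....2..
After op 7 (move_left): buffer="bdzitbcc" (len 8), cursors c1@0 c3@2 c2@4, authorship 1....2..
After op 8 (move_right): buffer="bdzitbcc" (len 8), cursors c1@1 c3@3 c2@5, authorship 1....2..
Authorship (.=original, N=cursor N): 1 . . . . 2 . .
Index 2: author = original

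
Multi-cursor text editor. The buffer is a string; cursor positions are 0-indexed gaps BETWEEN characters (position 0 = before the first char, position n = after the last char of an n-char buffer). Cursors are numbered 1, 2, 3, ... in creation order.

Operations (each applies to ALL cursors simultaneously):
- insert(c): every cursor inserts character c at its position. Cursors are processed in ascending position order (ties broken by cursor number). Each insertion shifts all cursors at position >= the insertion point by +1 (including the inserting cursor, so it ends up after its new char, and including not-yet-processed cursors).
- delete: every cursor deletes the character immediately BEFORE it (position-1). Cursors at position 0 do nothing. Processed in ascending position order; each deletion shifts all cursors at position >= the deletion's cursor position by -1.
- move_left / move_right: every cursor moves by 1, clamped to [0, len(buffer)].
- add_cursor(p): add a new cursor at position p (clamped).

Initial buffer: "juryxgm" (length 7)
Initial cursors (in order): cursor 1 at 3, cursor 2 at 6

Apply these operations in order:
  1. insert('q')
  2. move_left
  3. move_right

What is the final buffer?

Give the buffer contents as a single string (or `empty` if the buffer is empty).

Answer: jurqyxgqm

Derivation:
After op 1 (insert('q')): buffer="jurqyxgqm" (len 9), cursors c1@4 c2@8, authorship ...1...2.
After op 2 (move_left): buffer="jurqyxgqm" (len 9), cursors c1@3 c2@7, authorship ...1...2.
After op 3 (move_right): buffer="jurqyxgqm" (len 9), cursors c1@4 c2@8, authorship ...1...2.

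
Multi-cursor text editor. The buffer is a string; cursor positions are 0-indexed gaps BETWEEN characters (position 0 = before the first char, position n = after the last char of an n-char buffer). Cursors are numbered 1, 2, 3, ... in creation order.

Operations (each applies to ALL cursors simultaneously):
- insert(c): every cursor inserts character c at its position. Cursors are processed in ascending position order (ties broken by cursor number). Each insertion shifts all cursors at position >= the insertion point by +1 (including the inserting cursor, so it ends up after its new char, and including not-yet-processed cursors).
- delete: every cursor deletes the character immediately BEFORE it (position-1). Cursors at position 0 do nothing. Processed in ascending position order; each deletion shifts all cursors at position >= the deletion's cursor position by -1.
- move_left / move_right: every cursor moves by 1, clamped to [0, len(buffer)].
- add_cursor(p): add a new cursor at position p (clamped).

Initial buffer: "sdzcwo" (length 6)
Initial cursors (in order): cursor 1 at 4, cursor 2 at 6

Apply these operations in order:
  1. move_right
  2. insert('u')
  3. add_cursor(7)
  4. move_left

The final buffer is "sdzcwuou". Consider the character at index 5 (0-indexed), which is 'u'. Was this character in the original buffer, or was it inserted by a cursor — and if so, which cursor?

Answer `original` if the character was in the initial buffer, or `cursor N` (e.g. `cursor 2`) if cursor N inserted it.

Answer: cursor 1

Derivation:
After op 1 (move_right): buffer="sdzcwo" (len 6), cursors c1@5 c2@6, authorship ......
After op 2 (insert('u')): buffer="sdzcwuou" (len 8), cursors c1@6 c2@8, authorship .....1.2
After op 3 (add_cursor(7)): buffer="sdzcwuou" (len 8), cursors c1@6 c3@7 c2@8, authorship .....1.2
After op 4 (move_left): buffer="sdzcwuou" (len 8), cursors c1@5 c3@6 c2@7, authorship .....1.2
Authorship (.=original, N=cursor N): . . . . . 1 . 2
Index 5: author = 1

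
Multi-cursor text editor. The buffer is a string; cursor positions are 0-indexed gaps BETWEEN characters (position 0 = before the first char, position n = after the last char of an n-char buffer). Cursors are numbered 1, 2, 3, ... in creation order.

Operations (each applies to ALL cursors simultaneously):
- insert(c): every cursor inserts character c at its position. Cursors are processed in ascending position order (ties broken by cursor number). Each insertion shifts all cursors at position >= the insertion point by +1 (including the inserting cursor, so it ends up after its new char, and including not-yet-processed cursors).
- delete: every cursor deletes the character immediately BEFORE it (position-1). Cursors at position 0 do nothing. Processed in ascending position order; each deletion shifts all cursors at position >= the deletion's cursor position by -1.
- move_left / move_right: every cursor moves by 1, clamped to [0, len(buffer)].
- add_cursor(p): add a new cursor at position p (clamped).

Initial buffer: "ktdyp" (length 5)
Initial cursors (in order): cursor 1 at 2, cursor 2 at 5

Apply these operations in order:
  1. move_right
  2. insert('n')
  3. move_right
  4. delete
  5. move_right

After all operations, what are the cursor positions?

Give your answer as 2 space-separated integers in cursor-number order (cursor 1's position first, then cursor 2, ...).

Answer: 5 5

Derivation:
After op 1 (move_right): buffer="ktdyp" (len 5), cursors c1@3 c2@5, authorship .....
After op 2 (insert('n')): buffer="ktdnypn" (len 7), cursors c1@4 c2@7, authorship ...1..2
After op 3 (move_right): buffer="ktdnypn" (len 7), cursors c1@5 c2@7, authorship ...1..2
After op 4 (delete): buffer="ktdnp" (len 5), cursors c1@4 c2@5, authorship ...1.
After op 5 (move_right): buffer="ktdnp" (len 5), cursors c1@5 c2@5, authorship ...1.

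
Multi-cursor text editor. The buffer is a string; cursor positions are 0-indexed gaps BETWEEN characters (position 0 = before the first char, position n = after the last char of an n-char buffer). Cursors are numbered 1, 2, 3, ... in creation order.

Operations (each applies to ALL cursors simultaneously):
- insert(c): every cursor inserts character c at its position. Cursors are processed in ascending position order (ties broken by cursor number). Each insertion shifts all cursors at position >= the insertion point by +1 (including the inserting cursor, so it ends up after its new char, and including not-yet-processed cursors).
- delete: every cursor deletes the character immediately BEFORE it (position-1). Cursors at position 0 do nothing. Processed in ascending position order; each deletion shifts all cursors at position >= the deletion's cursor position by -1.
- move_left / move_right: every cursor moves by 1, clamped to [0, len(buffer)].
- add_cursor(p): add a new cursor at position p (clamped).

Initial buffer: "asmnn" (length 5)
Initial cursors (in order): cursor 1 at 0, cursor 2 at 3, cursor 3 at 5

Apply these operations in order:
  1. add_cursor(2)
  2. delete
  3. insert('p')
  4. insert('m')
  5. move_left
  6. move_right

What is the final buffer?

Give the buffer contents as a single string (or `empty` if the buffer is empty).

After op 1 (add_cursor(2)): buffer="asmnn" (len 5), cursors c1@0 c4@2 c2@3 c3@5, authorship .....
After op 2 (delete): buffer="an" (len 2), cursors c1@0 c2@1 c4@1 c3@2, authorship ..
After op 3 (insert('p')): buffer="pappnp" (len 6), cursors c1@1 c2@4 c4@4 c3@6, authorship 1.24.3
After op 4 (insert('m')): buffer="pmappmmnpm" (len 10), cursors c1@2 c2@7 c4@7 c3@10, authorship 11.2424.33
After op 5 (move_left): buffer="pmappmmnpm" (len 10), cursors c1@1 c2@6 c4@6 c3@9, authorship 11.2424.33
After op 6 (move_right): buffer="pmappmmnpm" (len 10), cursors c1@2 c2@7 c4@7 c3@10, authorship 11.2424.33

Answer: pmappmmnpm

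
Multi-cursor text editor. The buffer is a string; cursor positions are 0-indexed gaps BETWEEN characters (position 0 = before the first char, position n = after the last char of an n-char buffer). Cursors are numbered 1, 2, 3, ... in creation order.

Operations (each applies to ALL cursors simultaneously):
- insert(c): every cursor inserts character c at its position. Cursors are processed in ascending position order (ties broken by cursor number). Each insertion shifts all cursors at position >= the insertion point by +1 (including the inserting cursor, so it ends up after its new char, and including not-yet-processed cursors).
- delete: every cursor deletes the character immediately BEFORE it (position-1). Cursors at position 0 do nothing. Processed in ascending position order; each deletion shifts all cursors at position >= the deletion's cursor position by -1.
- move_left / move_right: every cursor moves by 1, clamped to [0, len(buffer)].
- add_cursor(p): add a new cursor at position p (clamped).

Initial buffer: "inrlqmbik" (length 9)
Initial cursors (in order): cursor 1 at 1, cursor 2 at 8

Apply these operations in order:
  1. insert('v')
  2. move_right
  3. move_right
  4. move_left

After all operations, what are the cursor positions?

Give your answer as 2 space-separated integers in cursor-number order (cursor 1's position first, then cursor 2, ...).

Answer: 3 10

Derivation:
After op 1 (insert('v')): buffer="ivnrlqmbivk" (len 11), cursors c1@2 c2@10, authorship .1.......2.
After op 2 (move_right): buffer="ivnrlqmbivk" (len 11), cursors c1@3 c2@11, authorship .1.......2.
After op 3 (move_right): buffer="ivnrlqmbivk" (len 11), cursors c1@4 c2@11, authorship .1.......2.
After op 4 (move_left): buffer="ivnrlqmbivk" (len 11), cursors c1@3 c2@10, authorship .1.......2.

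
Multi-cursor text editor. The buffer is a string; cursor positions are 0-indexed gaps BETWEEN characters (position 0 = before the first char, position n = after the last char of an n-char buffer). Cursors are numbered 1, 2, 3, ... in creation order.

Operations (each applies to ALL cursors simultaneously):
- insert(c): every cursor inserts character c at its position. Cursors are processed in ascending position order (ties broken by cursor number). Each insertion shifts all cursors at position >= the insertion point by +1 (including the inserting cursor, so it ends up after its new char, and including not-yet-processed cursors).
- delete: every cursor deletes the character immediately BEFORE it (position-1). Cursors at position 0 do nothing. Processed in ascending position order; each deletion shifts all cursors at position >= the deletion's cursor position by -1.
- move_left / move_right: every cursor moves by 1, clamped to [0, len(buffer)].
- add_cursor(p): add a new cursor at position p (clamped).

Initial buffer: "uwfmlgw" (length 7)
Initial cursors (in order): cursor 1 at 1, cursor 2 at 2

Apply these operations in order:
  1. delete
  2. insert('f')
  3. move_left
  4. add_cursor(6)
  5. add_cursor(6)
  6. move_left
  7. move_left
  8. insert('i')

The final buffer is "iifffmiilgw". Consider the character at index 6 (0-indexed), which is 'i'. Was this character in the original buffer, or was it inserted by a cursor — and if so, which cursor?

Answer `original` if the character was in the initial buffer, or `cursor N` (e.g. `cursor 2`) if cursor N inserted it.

Answer: cursor 3

Derivation:
After op 1 (delete): buffer="fmlgw" (len 5), cursors c1@0 c2@0, authorship .....
After op 2 (insert('f')): buffer="fffmlgw" (len 7), cursors c1@2 c2@2, authorship 12.....
After op 3 (move_left): buffer="fffmlgw" (len 7), cursors c1@1 c2@1, authorship 12.....
After op 4 (add_cursor(6)): buffer="fffmlgw" (len 7), cursors c1@1 c2@1 c3@6, authorship 12.....
After op 5 (add_cursor(6)): buffer="fffmlgw" (len 7), cursors c1@1 c2@1 c3@6 c4@6, authorship 12.....
After op 6 (move_left): buffer="fffmlgw" (len 7), cursors c1@0 c2@0 c3@5 c4@5, authorship 12.....
After op 7 (move_left): buffer="fffmlgw" (len 7), cursors c1@0 c2@0 c3@4 c4@4, authorship 12.....
After op 8 (insert('i')): buffer="iifffmiilgw" (len 11), cursors c1@2 c2@2 c3@8 c4@8, authorship 1212..34...
Authorship (.=original, N=cursor N): 1 2 1 2 . . 3 4 . . .
Index 6: author = 3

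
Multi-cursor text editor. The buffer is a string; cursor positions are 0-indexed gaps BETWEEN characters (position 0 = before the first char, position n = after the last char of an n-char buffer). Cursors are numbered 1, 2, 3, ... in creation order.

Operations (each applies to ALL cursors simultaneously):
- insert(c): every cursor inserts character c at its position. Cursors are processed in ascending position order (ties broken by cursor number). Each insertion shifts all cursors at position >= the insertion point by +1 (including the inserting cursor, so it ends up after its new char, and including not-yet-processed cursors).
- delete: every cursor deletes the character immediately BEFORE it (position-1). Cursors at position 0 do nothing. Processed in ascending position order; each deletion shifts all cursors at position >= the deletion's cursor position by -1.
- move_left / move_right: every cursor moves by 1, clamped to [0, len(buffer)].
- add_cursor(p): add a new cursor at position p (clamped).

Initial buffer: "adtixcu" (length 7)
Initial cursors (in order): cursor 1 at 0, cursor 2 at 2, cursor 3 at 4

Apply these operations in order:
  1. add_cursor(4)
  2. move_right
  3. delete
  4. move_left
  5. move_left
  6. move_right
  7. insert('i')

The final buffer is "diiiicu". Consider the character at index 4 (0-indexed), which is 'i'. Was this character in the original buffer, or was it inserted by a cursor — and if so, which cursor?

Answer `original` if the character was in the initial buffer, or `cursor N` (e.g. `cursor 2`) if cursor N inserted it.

Answer: cursor 4

Derivation:
After op 1 (add_cursor(4)): buffer="adtixcu" (len 7), cursors c1@0 c2@2 c3@4 c4@4, authorship .......
After op 2 (move_right): buffer="adtixcu" (len 7), cursors c1@1 c2@3 c3@5 c4@5, authorship .......
After op 3 (delete): buffer="dcu" (len 3), cursors c1@0 c2@1 c3@1 c4@1, authorship ...
After op 4 (move_left): buffer="dcu" (len 3), cursors c1@0 c2@0 c3@0 c4@0, authorship ...
After op 5 (move_left): buffer="dcu" (len 3), cursors c1@0 c2@0 c3@0 c4@0, authorship ...
After op 6 (move_right): buffer="dcu" (len 3), cursors c1@1 c2@1 c3@1 c4@1, authorship ...
After op 7 (insert('i')): buffer="diiiicu" (len 7), cursors c1@5 c2@5 c3@5 c4@5, authorship .1234..
Authorship (.=original, N=cursor N): . 1 2 3 4 . .
Index 4: author = 4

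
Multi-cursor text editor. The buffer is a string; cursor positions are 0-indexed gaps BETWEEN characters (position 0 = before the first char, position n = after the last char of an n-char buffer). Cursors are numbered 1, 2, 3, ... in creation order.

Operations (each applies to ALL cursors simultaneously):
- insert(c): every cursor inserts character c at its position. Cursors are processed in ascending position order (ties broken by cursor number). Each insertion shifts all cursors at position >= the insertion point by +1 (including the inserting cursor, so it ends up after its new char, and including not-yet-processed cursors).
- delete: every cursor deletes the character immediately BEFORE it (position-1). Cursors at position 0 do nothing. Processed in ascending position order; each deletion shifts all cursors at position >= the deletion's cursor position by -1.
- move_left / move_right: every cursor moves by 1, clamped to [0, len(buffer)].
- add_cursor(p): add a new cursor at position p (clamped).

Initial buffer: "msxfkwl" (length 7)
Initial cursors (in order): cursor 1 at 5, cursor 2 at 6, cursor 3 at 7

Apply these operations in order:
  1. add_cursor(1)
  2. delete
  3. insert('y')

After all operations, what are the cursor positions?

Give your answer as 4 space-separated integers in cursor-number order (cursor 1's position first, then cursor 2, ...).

After op 1 (add_cursor(1)): buffer="msxfkwl" (len 7), cursors c4@1 c1@5 c2@6 c3@7, authorship .......
After op 2 (delete): buffer="sxf" (len 3), cursors c4@0 c1@3 c2@3 c3@3, authorship ...
After op 3 (insert('y')): buffer="ysxfyyy" (len 7), cursors c4@1 c1@7 c2@7 c3@7, authorship 4...123

Answer: 7 7 7 1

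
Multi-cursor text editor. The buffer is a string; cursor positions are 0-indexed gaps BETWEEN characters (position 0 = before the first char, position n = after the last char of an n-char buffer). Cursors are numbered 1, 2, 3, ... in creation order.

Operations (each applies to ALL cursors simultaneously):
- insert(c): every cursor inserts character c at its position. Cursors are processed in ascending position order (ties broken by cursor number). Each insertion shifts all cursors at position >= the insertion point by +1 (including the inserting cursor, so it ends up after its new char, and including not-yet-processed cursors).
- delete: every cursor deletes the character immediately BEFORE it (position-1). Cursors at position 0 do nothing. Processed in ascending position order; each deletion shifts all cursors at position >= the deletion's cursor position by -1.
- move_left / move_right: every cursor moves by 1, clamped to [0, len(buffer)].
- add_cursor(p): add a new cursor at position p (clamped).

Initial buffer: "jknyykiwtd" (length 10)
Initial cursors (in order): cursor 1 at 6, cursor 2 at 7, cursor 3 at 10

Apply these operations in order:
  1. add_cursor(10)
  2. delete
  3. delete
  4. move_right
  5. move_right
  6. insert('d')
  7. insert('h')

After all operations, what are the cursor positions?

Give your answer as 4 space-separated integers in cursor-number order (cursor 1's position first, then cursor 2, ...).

Answer: 10 10 10 10

Derivation:
After op 1 (add_cursor(10)): buffer="jknyykiwtd" (len 10), cursors c1@6 c2@7 c3@10 c4@10, authorship ..........
After op 2 (delete): buffer="jknyyw" (len 6), cursors c1@5 c2@5 c3@6 c4@6, authorship ......
After op 3 (delete): buffer="jk" (len 2), cursors c1@2 c2@2 c3@2 c4@2, authorship ..
After op 4 (move_right): buffer="jk" (len 2), cursors c1@2 c2@2 c3@2 c4@2, authorship ..
After op 5 (move_right): buffer="jk" (len 2), cursors c1@2 c2@2 c3@2 c4@2, authorship ..
After op 6 (insert('d')): buffer="jkdddd" (len 6), cursors c1@6 c2@6 c3@6 c4@6, authorship ..1234
After op 7 (insert('h')): buffer="jkddddhhhh" (len 10), cursors c1@10 c2@10 c3@10 c4@10, authorship ..12341234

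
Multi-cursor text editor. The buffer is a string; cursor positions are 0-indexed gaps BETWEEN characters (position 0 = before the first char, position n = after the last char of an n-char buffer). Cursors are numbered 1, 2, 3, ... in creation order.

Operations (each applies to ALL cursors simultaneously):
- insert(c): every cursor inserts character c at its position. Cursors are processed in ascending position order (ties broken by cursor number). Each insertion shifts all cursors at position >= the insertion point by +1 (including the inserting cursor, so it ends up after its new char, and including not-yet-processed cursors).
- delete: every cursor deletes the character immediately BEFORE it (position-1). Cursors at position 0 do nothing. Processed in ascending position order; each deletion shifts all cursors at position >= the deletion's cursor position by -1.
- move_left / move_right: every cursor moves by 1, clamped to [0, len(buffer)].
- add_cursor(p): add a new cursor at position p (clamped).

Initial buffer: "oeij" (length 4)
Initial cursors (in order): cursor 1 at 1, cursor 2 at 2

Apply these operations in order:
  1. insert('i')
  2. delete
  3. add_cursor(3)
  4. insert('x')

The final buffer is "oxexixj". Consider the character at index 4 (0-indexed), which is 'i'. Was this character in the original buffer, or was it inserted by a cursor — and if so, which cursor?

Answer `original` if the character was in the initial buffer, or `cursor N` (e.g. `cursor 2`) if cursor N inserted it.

Answer: original

Derivation:
After op 1 (insert('i')): buffer="oieiij" (len 6), cursors c1@2 c2@4, authorship .1.2..
After op 2 (delete): buffer="oeij" (len 4), cursors c1@1 c2@2, authorship ....
After op 3 (add_cursor(3)): buffer="oeij" (len 4), cursors c1@1 c2@2 c3@3, authorship ....
After op 4 (insert('x')): buffer="oxexixj" (len 7), cursors c1@2 c2@4 c3@6, authorship .1.2.3.
Authorship (.=original, N=cursor N): . 1 . 2 . 3 .
Index 4: author = original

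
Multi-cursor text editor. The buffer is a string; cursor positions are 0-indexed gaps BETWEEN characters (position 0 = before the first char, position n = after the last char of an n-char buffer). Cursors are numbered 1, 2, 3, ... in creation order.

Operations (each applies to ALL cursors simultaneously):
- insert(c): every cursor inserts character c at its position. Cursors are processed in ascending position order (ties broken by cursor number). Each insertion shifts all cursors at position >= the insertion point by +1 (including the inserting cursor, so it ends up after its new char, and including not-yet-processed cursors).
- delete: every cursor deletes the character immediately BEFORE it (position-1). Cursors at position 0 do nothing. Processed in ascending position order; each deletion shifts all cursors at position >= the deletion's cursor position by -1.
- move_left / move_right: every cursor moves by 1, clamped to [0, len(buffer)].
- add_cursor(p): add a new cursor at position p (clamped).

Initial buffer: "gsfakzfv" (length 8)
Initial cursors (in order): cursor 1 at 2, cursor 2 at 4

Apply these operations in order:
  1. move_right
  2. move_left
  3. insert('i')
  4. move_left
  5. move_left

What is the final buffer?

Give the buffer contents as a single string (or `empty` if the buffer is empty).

Answer: gsifaikzfv

Derivation:
After op 1 (move_right): buffer="gsfakzfv" (len 8), cursors c1@3 c2@5, authorship ........
After op 2 (move_left): buffer="gsfakzfv" (len 8), cursors c1@2 c2@4, authorship ........
After op 3 (insert('i')): buffer="gsifaikzfv" (len 10), cursors c1@3 c2@6, authorship ..1..2....
After op 4 (move_left): buffer="gsifaikzfv" (len 10), cursors c1@2 c2@5, authorship ..1..2....
After op 5 (move_left): buffer="gsifaikzfv" (len 10), cursors c1@1 c2@4, authorship ..1..2....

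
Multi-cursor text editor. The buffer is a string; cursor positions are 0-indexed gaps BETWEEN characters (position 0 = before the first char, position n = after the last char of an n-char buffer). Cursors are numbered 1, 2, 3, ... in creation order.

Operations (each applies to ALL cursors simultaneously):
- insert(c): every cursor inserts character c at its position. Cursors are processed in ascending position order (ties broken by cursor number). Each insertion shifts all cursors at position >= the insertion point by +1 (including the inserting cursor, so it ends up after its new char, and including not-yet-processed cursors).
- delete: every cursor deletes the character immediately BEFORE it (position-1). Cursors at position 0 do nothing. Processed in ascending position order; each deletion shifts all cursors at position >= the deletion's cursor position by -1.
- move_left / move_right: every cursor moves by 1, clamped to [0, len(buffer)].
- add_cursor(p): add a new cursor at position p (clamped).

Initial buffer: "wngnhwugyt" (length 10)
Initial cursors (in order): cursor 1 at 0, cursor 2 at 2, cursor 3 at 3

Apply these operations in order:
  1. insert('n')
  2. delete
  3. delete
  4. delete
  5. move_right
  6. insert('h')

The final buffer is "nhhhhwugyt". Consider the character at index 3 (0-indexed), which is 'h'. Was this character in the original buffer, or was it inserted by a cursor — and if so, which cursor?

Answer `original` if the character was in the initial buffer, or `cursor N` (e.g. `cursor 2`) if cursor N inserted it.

Answer: cursor 3

Derivation:
After op 1 (insert('n')): buffer="nwnngnnhwugyt" (len 13), cursors c1@1 c2@4 c3@6, authorship 1..2.3.......
After op 2 (delete): buffer="wngnhwugyt" (len 10), cursors c1@0 c2@2 c3@3, authorship ..........
After op 3 (delete): buffer="wnhwugyt" (len 8), cursors c1@0 c2@1 c3@1, authorship ........
After op 4 (delete): buffer="nhwugyt" (len 7), cursors c1@0 c2@0 c3@0, authorship .......
After op 5 (move_right): buffer="nhwugyt" (len 7), cursors c1@1 c2@1 c3@1, authorship .......
After op 6 (insert('h')): buffer="nhhhhwugyt" (len 10), cursors c1@4 c2@4 c3@4, authorship .123......
Authorship (.=original, N=cursor N): . 1 2 3 . . . . . .
Index 3: author = 3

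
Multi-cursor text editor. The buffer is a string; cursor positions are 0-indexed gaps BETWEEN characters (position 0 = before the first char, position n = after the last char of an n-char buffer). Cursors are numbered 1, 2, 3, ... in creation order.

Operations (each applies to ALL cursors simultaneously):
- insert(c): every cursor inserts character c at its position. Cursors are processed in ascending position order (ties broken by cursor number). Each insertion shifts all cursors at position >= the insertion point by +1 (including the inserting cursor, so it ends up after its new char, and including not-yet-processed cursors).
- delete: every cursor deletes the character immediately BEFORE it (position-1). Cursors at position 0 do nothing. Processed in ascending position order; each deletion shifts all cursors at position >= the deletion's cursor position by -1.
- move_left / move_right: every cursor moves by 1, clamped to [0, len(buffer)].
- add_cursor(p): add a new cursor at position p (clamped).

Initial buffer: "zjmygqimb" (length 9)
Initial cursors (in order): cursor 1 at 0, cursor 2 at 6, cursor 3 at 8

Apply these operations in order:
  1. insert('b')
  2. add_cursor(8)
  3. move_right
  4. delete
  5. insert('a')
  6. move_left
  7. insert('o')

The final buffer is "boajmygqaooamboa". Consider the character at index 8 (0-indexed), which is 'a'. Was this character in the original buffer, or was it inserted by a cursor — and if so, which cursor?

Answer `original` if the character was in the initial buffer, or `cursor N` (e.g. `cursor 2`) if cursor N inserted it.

After op 1 (insert('b')): buffer="bzjmygqbimbb" (len 12), cursors c1@1 c2@8 c3@11, authorship 1......2..3.
After op 2 (add_cursor(8)): buffer="bzjmygqbimbb" (len 12), cursors c1@1 c2@8 c4@8 c3@11, authorship 1......2..3.
After op 3 (move_right): buffer="bzjmygqbimbb" (len 12), cursors c1@2 c2@9 c4@9 c3@12, authorship 1......2..3.
After op 4 (delete): buffer="bjmygqmb" (len 8), cursors c1@1 c2@6 c4@6 c3@8, authorship 1......3
After op 5 (insert('a')): buffer="bajmygqaamba" (len 12), cursors c1@2 c2@9 c4@9 c3@12, authorship 11.....24.33
After op 6 (move_left): buffer="bajmygqaamba" (len 12), cursors c1@1 c2@8 c4@8 c3@11, authorship 11.....24.33
After op 7 (insert('o')): buffer="boajmygqaooamboa" (len 16), cursors c1@2 c2@11 c4@11 c3@15, authorship 111.....2244.333
Authorship (.=original, N=cursor N): 1 1 1 . . . . . 2 2 4 4 . 3 3 3
Index 8: author = 2

Answer: cursor 2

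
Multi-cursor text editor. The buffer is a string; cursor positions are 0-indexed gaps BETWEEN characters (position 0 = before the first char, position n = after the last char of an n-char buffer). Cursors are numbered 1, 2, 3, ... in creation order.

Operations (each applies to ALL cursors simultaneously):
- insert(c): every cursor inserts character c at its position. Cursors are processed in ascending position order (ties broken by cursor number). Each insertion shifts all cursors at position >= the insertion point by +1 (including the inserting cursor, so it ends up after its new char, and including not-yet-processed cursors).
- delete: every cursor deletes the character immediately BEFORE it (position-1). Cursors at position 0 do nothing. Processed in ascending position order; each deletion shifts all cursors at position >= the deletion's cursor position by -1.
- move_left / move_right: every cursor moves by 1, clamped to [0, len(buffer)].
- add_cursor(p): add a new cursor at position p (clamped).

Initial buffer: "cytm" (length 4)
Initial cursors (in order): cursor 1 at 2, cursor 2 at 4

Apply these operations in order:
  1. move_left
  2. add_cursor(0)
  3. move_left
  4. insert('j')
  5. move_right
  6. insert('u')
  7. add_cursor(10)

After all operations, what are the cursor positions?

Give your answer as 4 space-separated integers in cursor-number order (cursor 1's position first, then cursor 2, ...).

After op 1 (move_left): buffer="cytm" (len 4), cursors c1@1 c2@3, authorship ....
After op 2 (add_cursor(0)): buffer="cytm" (len 4), cursors c3@0 c1@1 c2@3, authorship ....
After op 3 (move_left): buffer="cytm" (len 4), cursors c1@0 c3@0 c2@2, authorship ....
After op 4 (insert('j')): buffer="jjcyjtm" (len 7), cursors c1@2 c3@2 c2@5, authorship 13..2..
After op 5 (move_right): buffer="jjcyjtm" (len 7), cursors c1@3 c3@3 c2@6, authorship 13..2..
After op 6 (insert('u')): buffer="jjcuuyjtum" (len 10), cursors c1@5 c3@5 c2@9, authorship 13.13.2.2.
After op 7 (add_cursor(10)): buffer="jjcuuyjtum" (len 10), cursors c1@5 c3@5 c2@9 c4@10, authorship 13.13.2.2.

Answer: 5 9 5 10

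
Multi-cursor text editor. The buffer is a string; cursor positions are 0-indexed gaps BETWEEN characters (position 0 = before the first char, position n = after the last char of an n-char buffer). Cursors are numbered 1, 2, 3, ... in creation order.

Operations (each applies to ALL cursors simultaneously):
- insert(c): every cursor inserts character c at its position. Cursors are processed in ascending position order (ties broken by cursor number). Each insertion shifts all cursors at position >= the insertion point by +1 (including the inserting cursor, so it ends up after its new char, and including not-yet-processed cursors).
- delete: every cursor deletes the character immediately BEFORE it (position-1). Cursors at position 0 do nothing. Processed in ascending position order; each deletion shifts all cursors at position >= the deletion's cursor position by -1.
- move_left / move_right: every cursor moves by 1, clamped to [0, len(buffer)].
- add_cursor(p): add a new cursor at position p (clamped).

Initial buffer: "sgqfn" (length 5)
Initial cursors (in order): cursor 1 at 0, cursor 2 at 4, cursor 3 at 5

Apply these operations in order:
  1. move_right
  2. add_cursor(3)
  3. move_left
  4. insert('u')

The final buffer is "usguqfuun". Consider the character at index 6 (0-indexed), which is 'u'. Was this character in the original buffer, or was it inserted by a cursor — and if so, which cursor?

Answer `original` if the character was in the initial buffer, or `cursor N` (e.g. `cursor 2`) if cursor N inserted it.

After op 1 (move_right): buffer="sgqfn" (len 5), cursors c1@1 c2@5 c3@5, authorship .....
After op 2 (add_cursor(3)): buffer="sgqfn" (len 5), cursors c1@1 c4@3 c2@5 c3@5, authorship .....
After op 3 (move_left): buffer="sgqfn" (len 5), cursors c1@0 c4@2 c2@4 c3@4, authorship .....
After op 4 (insert('u')): buffer="usguqfuun" (len 9), cursors c1@1 c4@4 c2@8 c3@8, authorship 1..4..23.
Authorship (.=original, N=cursor N): 1 . . 4 . . 2 3 .
Index 6: author = 2

Answer: cursor 2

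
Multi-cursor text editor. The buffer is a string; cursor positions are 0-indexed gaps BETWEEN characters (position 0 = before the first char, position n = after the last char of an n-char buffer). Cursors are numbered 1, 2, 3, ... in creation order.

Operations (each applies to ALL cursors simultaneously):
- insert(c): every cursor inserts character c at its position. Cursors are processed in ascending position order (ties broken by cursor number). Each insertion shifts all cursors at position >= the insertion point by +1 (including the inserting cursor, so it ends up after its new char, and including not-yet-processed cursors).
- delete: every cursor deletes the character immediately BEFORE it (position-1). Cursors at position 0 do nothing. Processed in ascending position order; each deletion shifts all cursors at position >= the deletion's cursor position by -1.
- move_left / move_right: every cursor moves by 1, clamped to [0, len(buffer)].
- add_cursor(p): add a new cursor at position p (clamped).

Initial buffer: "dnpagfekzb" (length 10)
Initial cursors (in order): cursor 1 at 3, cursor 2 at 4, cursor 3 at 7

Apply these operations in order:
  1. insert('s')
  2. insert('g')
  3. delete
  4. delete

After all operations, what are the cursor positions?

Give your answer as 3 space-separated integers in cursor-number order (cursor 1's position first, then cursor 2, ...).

Answer: 3 4 7

Derivation:
After op 1 (insert('s')): buffer="dnpsasgfeskzb" (len 13), cursors c1@4 c2@6 c3@10, authorship ...1.2...3...
After op 2 (insert('g')): buffer="dnpsgasggfesgkzb" (len 16), cursors c1@5 c2@8 c3@13, authorship ...11.22...33...
After op 3 (delete): buffer="dnpsasgfeskzb" (len 13), cursors c1@4 c2@6 c3@10, authorship ...1.2...3...
After op 4 (delete): buffer="dnpagfekzb" (len 10), cursors c1@3 c2@4 c3@7, authorship ..........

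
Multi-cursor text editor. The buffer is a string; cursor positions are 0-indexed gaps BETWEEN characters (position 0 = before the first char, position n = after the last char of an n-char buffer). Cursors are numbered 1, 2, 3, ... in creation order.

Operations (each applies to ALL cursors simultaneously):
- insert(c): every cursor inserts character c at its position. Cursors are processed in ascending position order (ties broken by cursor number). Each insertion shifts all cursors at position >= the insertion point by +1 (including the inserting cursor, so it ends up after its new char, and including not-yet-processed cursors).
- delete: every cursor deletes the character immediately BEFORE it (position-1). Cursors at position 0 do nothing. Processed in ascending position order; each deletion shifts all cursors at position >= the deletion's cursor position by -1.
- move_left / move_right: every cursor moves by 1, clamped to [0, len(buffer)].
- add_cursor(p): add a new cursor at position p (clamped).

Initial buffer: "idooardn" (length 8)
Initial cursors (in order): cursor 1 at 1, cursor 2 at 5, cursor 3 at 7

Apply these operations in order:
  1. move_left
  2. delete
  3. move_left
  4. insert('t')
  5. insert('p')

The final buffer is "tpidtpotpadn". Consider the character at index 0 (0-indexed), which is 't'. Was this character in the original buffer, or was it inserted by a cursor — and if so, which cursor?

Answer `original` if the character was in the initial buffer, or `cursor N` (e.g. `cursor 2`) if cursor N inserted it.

After op 1 (move_left): buffer="idooardn" (len 8), cursors c1@0 c2@4 c3@6, authorship ........
After op 2 (delete): buffer="idoadn" (len 6), cursors c1@0 c2@3 c3@4, authorship ......
After op 3 (move_left): buffer="idoadn" (len 6), cursors c1@0 c2@2 c3@3, authorship ......
After op 4 (insert('t')): buffer="tidtotadn" (len 9), cursors c1@1 c2@4 c3@6, authorship 1..2.3...
After op 5 (insert('p')): buffer="tpidtpotpadn" (len 12), cursors c1@2 c2@6 c3@9, authorship 11..22.33...
Authorship (.=original, N=cursor N): 1 1 . . 2 2 . 3 3 . . .
Index 0: author = 1

Answer: cursor 1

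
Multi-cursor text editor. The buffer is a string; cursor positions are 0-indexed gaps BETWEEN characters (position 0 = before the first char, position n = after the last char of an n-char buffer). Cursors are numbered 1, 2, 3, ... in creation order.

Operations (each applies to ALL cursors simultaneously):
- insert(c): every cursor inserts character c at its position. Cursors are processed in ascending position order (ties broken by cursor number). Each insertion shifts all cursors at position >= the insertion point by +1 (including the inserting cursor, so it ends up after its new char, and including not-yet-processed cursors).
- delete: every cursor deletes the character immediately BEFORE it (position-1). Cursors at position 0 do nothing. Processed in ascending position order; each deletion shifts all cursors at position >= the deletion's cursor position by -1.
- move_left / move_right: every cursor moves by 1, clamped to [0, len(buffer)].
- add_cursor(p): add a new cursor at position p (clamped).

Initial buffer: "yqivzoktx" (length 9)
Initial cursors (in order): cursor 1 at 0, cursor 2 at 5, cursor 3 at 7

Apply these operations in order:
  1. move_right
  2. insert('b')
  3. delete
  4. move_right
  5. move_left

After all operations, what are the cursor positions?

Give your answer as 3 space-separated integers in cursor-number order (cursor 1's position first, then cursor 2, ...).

After op 1 (move_right): buffer="yqivzoktx" (len 9), cursors c1@1 c2@6 c3@8, authorship .........
After op 2 (insert('b')): buffer="ybqivzobktbx" (len 12), cursors c1@2 c2@8 c3@11, authorship .1.....2..3.
After op 3 (delete): buffer="yqivzoktx" (len 9), cursors c1@1 c2@6 c3@8, authorship .........
After op 4 (move_right): buffer="yqivzoktx" (len 9), cursors c1@2 c2@7 c3@9, authorship .........
After op 5 (move_left): buffer="yqivzoktx" (len 9), cursors c1@1 c2@6 c3@8, authorship .........

Answer: 1 6 8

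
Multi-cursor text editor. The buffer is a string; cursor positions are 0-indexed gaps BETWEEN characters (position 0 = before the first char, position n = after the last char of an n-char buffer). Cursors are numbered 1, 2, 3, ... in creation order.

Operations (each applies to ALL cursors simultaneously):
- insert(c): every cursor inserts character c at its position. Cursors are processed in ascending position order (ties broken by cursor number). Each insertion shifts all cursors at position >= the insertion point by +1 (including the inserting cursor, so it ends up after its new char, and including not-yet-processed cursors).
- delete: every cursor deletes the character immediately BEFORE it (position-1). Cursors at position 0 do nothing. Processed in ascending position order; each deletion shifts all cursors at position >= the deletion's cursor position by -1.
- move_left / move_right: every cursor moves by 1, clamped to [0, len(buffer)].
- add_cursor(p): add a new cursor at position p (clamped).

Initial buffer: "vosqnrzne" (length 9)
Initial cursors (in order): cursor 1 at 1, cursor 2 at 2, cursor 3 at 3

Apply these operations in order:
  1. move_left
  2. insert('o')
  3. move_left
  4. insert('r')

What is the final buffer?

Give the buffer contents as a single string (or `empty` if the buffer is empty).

After op 1 (move_left): buffer="vosqnrzne" (len 9), cursors c1@0 c2@1 c3@2, authorship .........
After op 2 (insert('o')): buffer="ovooosqnrzne" (len 12), cursors c1@1 c2@3 c3@5, authorship 1.2.3.......
After op 3 (move_left): buffer="ovooosqnrzne" (len 12), cursors c1@0 c2@2 c3@4, authorship 1.2.3.......
After op 4 (insert('r')): buffer="rovroorosqnrzne" (len 15), cursors c1@1 c2@4 c3@7, authorship 11.22.33.......

Answer: rovroorosqnrzne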